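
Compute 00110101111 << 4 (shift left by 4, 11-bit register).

Original: 00110101111 (decimal 431)
Shift left by 4 positions
Append 4 zeros on the right and drop the 4 high bits that overflow the 11-bit width
Result: 01011110000 (decimal 752)
Equivalent: 431 << 4 = 431 × 2^4 = 6896, truncated to 11 bits = 752



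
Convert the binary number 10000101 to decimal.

Sum of powers of 2 for each 1-bit:
2^0 + 2^2 + 2^7
= 1 + 4 + 128
= 133



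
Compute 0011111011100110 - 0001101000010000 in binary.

Method 1 - Direct subtraction (column by column from the right: bit − bit − borrow-in; if negative, add 2 and borrow 1 from the next column):
borrow: 0000000000100000
        0011111011100110
-       0001101000010000
------------------------
        0010010011010110

Method 2 - Add two's complement:
Two's complement of 0001101000010000: invert → 1110010111101111, add 1 → 1110010111110000
  0011111011100110
+ 1110010111110000
------------------
 10010010011010110  (end carry out of the top bit = 1)
Discarding the end carry: 0010010011010110
Decimal check:
  0011111011100110 = 8192 + 4096 + 2048 + 1024 + 512 + 128 + 64 + 32 + 4 + 2 = 16102
  0001101000010000 = 4096 + 2048 + 512 + 16 = 6672
  16102 - 6672 = 9430, and 0010010011010110 = 8192 + 1024 + 128 + 64 + 16 + 4 + 2 = 9430 ✓



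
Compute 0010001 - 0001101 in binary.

Method 1 - Direct subtraction (column by column from the right: bit − bit − borrow-in; if negative, add 2 and borrow 1 from the next column):
borrow: 0011000
        0010001
-       0001101
---------------
        0000100

Method 2 - Add two's complement:
Two's complement of 0001101: invert → 1110010, add 1 → 1110011
  0010001
+ 1110011
---------
 10000100  (end carry out of the top bit = 1)
Discarding the end carry: 0000100
Decimal check:
  0010001 = 16 + 1 = 17
  0001101 = 8 + 4 + 1 = 13
  17 - 13 = 4, and 0000100 = 4 ✓



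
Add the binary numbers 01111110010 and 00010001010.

Add column by column from the right: bit + bit + carry-in; write the sum mod 2, carry 1 when the sum is 2 or 3.
carry:  11100000100
        01111110010
+       00010001010
-------------------
       010001111100
(the carry out of the leftmost column, 0, becomes the leading bit)
Decimal check:
  01111110010 = 512 + 256 + 128 + 64 + 32 + 16 + 2 = 1010
  00010001010 = 128 + 8 + 2 = 138
  1010 + 138 = 1148, and 010001111100 = 1024 + 64 + 32 + 16 + 8 + 4 = 1148 ✓



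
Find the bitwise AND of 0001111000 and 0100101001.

AND: 1 only when both bits are 1
  0001111000
& 0100101001
------------
  0000101000
Decimal: 120 & 297 = 40



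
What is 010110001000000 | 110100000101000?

OR: 1 when either bit is 1
  010110001000000
| 110100000101000
-----------------
  110110001101000
Decimal: 11328 | 26664 = 27752



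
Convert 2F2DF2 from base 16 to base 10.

Expand by place value (powers of 16):
Digit values: F = 15, D = 13
2F2DF2 = 2 × 16^5 + 15 × 16^4 + 2 × 16^3 + 13 × 16^2 + 15 × 16^1 + 2 × 16^0
= 2 × 1048576 + 15 × 65536 + 2 × 4096 + 13 × 256 + 15 × 16 + 2 × 1
= 2097152 + 983040 + 8192 + 3328 + 240 + 2
= 3091954



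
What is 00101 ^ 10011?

XOR: 1 when bits differ
  00101
^ 10011
-------
  10110
Decimal: 5 ^ 19 = 22



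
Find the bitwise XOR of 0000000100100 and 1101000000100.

XOR: 1 when bits differ
  0000000100100
^ 1101000000100
---------------
  1101000100000
Decimal: 36 ^ 6660 = 6688



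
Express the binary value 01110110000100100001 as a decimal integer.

Sum of powers of 2 for each 1-bit:
2^0 + 2^5 + 2^8 + 2^13 + 2^14 + 2^16 + 2^17 + 2^18
= 1 + 32 + 256 + 8192 + 16384 + 65536 + 131072 + 262144
= 483617



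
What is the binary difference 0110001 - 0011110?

Method 1 - Direct subtraction (column by column from the right: bit − bit − borrow-in; if negative, add 2 and borrow 1 from the next column):
borrow: 0111100
        0110001
-       0011110
---------------
        0010011

Method 2 - Add two's complement:
Two's complement of 0011110: invert → 1100001, add 1 → 1100010
  0110001
+ 1100010
---------
 10010011  (end carry out of the top bit = 1)
Discarding the end carry: 0010011
Decimal check:
  0110001 = 32 + 16 + 1 = 49
  0011110 = 16 + 8 + 4 + 2 = 30
  49 - 30 = 19, and 0010011 = 16 + 2 + 1 = 19 ✓



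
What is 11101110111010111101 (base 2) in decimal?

Sum of powers of 2 for each 1-bit:
2^0 + 2^2 + 2^3 + 2^4 + 2^5 + 2^7 + 2^9 + 2^10 + 2^11 + 2^13 + 2^14 + 2^15 + 2^17 + 2^18 + 2^19
= 1 + 4 + 8 + 16 + 32 + 128 + 512 + 1024 + 2048 + 8192 + 16384 + 32768 + 131072 + 262144 + 524288
= 978621



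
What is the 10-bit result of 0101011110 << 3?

Original: 0101011110 (decimal 350)
Shift left by 3 positions
Append 3 zeros on the right and drop the 3 high bits that overflow the 10-bit width
Result: 1011110000 (decimal 752)
Equivalent: 350 << 3 = 350 × 2^3 = 2800, truncated to 10 bits = 752



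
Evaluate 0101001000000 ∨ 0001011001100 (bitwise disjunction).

OR: 1 when either bit is 1
  0101001000000
| 0001011001100
---------------
  0101011001100
Decimal: 2624 | 716 = 2764



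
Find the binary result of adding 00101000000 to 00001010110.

Add column by column from the right: bit + bit + carry-in; write the sum mod 2, carry 1 when the sum is 2 or 3.
carry:  00010000000
        00101000000
+       00001010110
-------------------
       000110010110
(the carry out of the leftmost column, 0, becomes the leading bit)
Decimal check:
  00101000000 = 256 + 64 = 320
  00001010110 = 64 + 16 + 4 + 2 = 86
  320 + 86 = 406, and 000110010110 = 256 + 128 + 16 + 4 + 2 = 406 ✓



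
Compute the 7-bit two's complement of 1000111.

Original (sign bit 1, negative): 1000111
Step 1 - Invert all bits: 0111000
Step 2 - Add 1: 0111001
Verification: 1000111 + 0111001 = 10000000; discarding the end carry (carry out of the top bit) leaves the 7-bit value 0000000, as required for x + (-x)



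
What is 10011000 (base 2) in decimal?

Sum of powers of 2 for each 1-bit:
2^3 + 2^4 + 2^7
= 8 + 16 + 128
= 152



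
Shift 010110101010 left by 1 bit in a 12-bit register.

Original: 010110101010 (decimal 1450)
Shift left by 1 position
Append 1 zero on the right
Result: 101101010100 (decimal 2900)
Equivalent: 1450 << 1 = 1450 × 2^1 = 2900



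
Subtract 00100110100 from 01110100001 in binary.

Method 1 - Direct subtraction (column by column from the right: bit − bit − borrow-in; if negative, add 2 and borrow 1 from the next column):
borrow: 00011111000
        01110100001
-       00100110100
-------------------
        01001101101

Method 2 - Add two's complement:
Two's complement of 00100110100: invert → 11011001011, add 1 → 11011001100
  01110100001
+ 11011001100
-------------
 101001101101  (end carry out of the top bit = 1)
Discarding the end carry: 01001101101
Decimal check:
  01110100001 = 512 + 256 + 128 + 32 + 1 = 929
  00100110100 = 256 + 32 + 16 + 4 = 308
  929 - 308 = 621, and 01001101101 = 512 + 64 + 32 + 8 + 4 + 1 = 621 ✓



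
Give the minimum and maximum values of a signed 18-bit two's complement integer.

For 18-bit two's complement:
Minimum: -2^17 = -131072
Maximum: 2^17 - 1 = 131071



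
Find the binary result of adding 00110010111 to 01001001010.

Add column by column from the right: bit + bit + carry-in; write the sum mod 2, carry 1 when the sum is 2 or 3.
carry:  00000111100
        00110010111
+       01001001010
-------------------
       001111100001
(the carry out of the leftmost column, 0, becomes the leading bit)
Decimal check:
  00110010111 = 256 + 128 + 16 + 4 + 2 + 1 = 407
  01001001010 = 512 + 64 + 8 + 2 = 586
  407 + 586 = 993, and 001111100001 = 512 + 256 + 128 + 64 + 32 + 1 = 993 ✓



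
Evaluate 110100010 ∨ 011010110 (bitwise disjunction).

OR: 1 when either bit is 1
  110100010
| 011010110
-----------
  111110110
Decimal: 418 | 214 = 502



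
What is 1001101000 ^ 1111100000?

XOR: 1 when bits differ
  1001101000
^ 1111100000
------------
  0110001000
Decimal: 616 ^ 992 = 392



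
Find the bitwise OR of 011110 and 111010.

OR: 1 when either bit is 1
  011110
| 111010
--------
  111110
Decimal: 30 | 58 = 62



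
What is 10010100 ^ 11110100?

XOR: 1 when bits differ
  10010100
^ 11110100
----------
  01100000
Decimal: 148 ^ 244 = 96



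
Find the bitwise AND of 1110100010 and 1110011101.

AND: 1 only when both bits are 1
  1110100010
& 1110011101
------------
  1110000000
Decimal: 930 & 925 = 896



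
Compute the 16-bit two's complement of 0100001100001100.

Original: 0100001100001100
Step 1 - Invert all bits: 1011110011110011
Step 2 - Add 1: 1011110011110100
Verification: 0100001100001100 + 1011110011110100 = 10000000000000000; discarding the end carry (carry out of the top bit) leaves the 16-bit value 0000000000000000, as required for x + (-x)



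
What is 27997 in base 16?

Using repeated division by 16 (digits 10–15 are A–F):
27997 ÷ 16 = 1749 remainder 13 (D)
1749 ÷ 16 = 109 remainder 5
109 ÷ 16 = 6 remainder 13 (D)
6 ÷ 16 = 0 remainder 6
Reading remainders bottom to top: 6D5D



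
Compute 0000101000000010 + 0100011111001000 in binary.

Add column by column from the right: bit + bit + carry-in; write the sum mod 2, carry 1 when the sum is 2 or 3.
carry:  0001110000000000
        0000101000000010
+       0100011111001000
------------------------
       00101000111001010
(the carry out of the leftmost column, 0, becomes the leading bit)
Decimal check:
  0000101000000010 = 2048 + 512 + 2 = 2562
  0100011111001000 = 16384 + 1024 + 512 + 256 + 128 + 64 + 8 = 18376
  2562 + 18376 = 20938, and 00101000111001010 = 16384 + 4096 + 256 + 128 + 64 + 8 + 2 = 20938 ✓



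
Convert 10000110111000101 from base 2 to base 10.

Sum of powers of 2 for each 1-bit:
2^0 + 2^2 + 2^6 + 2^7 + 2^8 + 2^10 + 2^11 + 2^16
= 1 + 4 + 64 + 128 + 256 + 1024 + 2048 + 65536
= 69061



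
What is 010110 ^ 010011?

XOR: 1 when bits differ
  010110
^ 010011
--------
  000101
Decimal: 22 ^ 19 = 5



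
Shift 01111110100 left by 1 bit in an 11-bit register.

Original: 01111110100 (decimal 1012)
Shift left by 1 position
Append 1 zero on the right
Result: 11111101000 (decimal 2024)
Equivalent: 1012 << 1 = 1012 × 2^1 = 2024



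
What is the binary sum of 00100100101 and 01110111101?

Add column by column from the right: bit + bit + carry-in; write the sum mod 2, carry 1 when the sum is 2 or 3.
carry:  11001111010
        00100100101
+       01110111101
-------------------
       010011100010
(the carry out of the leftmost column, 0, becomes the leading bit)
Decimal check:
  00100100101 = 256 + 32 + 4 + 1 = 293
  01110111101 = 512 + 256 + 128 + 32 + 16 + 8 + 4 + 1 = 957
  293 + 957 = 1250, and 010011100010 = 1024 + 128 + 64 + 32 + 2 = 1250 ✓



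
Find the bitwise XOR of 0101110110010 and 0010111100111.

XOR: 1 when bits differ
  0101110110010
^ 0010111100111
---------------
  0111001010101
Decimal: 2994 ^ 1511 = 3669



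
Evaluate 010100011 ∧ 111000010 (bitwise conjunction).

AND: 1 only when both bits are 1
  010100011
& 111000010
-----------
  010000010
Decimal: 163 & 450 = 130



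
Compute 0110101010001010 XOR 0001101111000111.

XOR: 1 when bits differ
  0110101010001010
^ 0001101111000111
------------------
  0111000101001101
Decimal: 27274 ^ 7111 = 29005



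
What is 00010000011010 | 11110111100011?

OR: 1 when either bit is 1
  00010000011010
| 11110111100011
----------------
  11110111111011
Decimal: 1050 | 15843 = 15867



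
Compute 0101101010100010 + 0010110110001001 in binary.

Add column by column from the right: bit + bit + carry-in; write the sum mod 2, carry 1 when the sum is 2 or 3.
carry:  1111111100000000
        0101101010100010
+       0010110110001001
------------------------
       01000100000101011
(the carry out of the leftmost column, 0, becomes the leading bit)
Decimal check:
  0101101010100010 = 16384 + 4096 + 2048 + 512 + 128 + 32 + 2 = 23202
  0010110110001001 = 8192 + 2048 + 1024 + 256 + 128 + 8 + 1 = 11657
  23202 + 11657 = 34859, and 01000100000101011 = 32768 + 2048 + 32 + 8 + 2 + 1 = 34859 ✓



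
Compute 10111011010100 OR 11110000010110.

OR: 1 when either bit is 1
  10111011010100
| 11110000010110
----------------
  11111011010110
Decimal: 11988 | 15382 = 16086



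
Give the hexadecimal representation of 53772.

Using repeated division by 16 (digits 10–15 are A–F):
53772 ÷ 16 = 3360 remainder 12 (C)
3360 ÷ 16 = 210 remainder 0
210 ÷ 16 = 13 remainder 2
13 ÷ 16 = 0 remainder 13 (D)
Reading remainders bottom to top: D20C



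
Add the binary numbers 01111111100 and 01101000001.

Add column by column from the right: bit + bit + carry-in; write the sum mod 2, carry 1 when the sum is 2 or 3.
carry:  11110000000
        01111111100
+       01101000001
-------------------
       011100111101
(the carry out of the leftmost column, 0, becomes the leading bit)
Decimal check:
  01111111100 = 512 + 256 + 128 + 64 + 32 + 16 + 8 + 4 = 1020
  01101000001 = 512 + 256 + 64 + 1 = 833
  1020 + 833 = 1853, and 011100111101 = 1024 + 512 + 256 + 32 + 16 + 8 + 4 + 1 = 1853 ✓



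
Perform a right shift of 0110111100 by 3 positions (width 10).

Original: 0110111100 (decimal 444)
Shift right by 3 positions
Drop the 3 low bits; fill with zeros on the left
Result: 0000110111 (decimal 55)
Equivalent: 444 >> 3 = 444 ÷ 2^3 = 55



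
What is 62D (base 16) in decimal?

Expand by place value (powers of 16):
Digit values: D = 13
62D = 6 × 16^2 + 2 × 16^1 + 13 × 16^0
= 6 × 256 + 2 × 16 + 13 × 1
= 1536 + 32 + 13
= 1581



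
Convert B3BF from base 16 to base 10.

Expand by place value (powers of 16):
Digit values: B = 11, F = 15
B3BF = 11 × 16^3 + 3 × 16^2 + 11 × 16^1 + 15 × 16^0
= 11 × 4096 + 3 × 256 + 11 × 16 + 15 × 1
= 45056 + 768 + 176 + 15
= 46015



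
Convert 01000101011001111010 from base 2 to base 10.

Sum of powers of 2 for each 1-bit:
2^1 + 2^3 + 2^4 + 2^5 + 2^6 + 2^9 + 2^10 + 2^12 + 2^14 + 2^18
= 2 + 8 + 16 + 32 + 64 + 512 + 1024 + 4096 + 16384 + 262144
= 284282



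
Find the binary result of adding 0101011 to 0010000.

Add column by column from the right: bit + bit + carry-in; write the sum mod 2, carry 1 when the sum is 2 or 3.
carry:  0000000
        0101011
+       0010000
---------------
       00111011
(the carry out of the leftmost column, 0, becomes the leading bit)
Decimal check:
  0101011 = 32 + 8 + 2 + 1 = 43
  0010000 = 16
  43 + 16 = 59, and 00111011 = 32 + 16 + 8 + 2 + 1 = 59 ✓



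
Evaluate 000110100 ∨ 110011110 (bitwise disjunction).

OR: 1 when either bit is 1
  000110100
| 110011110
-----------
  110111110
Decimal: 52 | 414 = 446



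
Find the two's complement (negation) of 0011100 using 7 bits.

Original: 0011100
Step 1 - Invert all bits: 1100011
Step 2 - Add 1: 1100100
Verification: 0011100 + 1100100 = 10000000; discarding the end carry (carry out of the top bit) leaves the 7-bit value 0000000, as required for x + (-x)



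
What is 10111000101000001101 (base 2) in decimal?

Sum of powers of 2 for each 1-bit:
2^0 + 2^2 + 2^3 + 2^9 + 2^11 + 2^15 + 2^16 + 2^17 + 2^19
= 1 + 4 + 8 + 512 + 2048 + 32768 + 65536 + 131072 + 524288
= 756237



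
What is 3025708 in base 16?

Using repeated division by 16 (digits 10–15 are A–F):
3025708 ÷ 16 = 189106 remainder 12 (C)
189106 ÷ 16 = 11819 remainder 2
11819 ÷ 16 = 738 remainder 11 (B)
738 ÷ 16 = 46 remainder 2
46 ÷ 16 = 2 remainder 14 (E)
2 ÷ 16 = 0 remainder 2
Reading remainders bottom to top: 2E2B2C



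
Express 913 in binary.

Using repeated division by 2:
913 ÷ 2 = 456 remainder 1
456 ÷ 2 = 228 remainder 0
228 ÷ 2 = 114 remainder 0
114 ÷ 2 = 57 remainder 0
57 ÷ 2 = 28 remainder 1
28 ÷ 2 = 14 remainder 0
14 ÷ 2 = 7 remainder 0
7 ÷ 2 = 3 remainder 1
3 ÷ 2 = 1 remainder 1
1 ÷ 2 = 0 remainder 1
Reading remainders bottom to top: 1110010001



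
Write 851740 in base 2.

Using repeated division by 2:
851740 ÷ 2 = 425870 remainder 0
425870 ÷ 2 = 212935 remainder 0
212935 ÷ 2 = 106467 remainder 1
106467 ÷ 2 = 53233 remainder 1
53233 ÷ 2 = 26616 remainder 1
26616 ÷ 2 = 13308 remainder 0
13308 ÷ 2 = 6654 remainder 0
6654 ÷ 2 = 3327 remainder 0
3327 ÷ 2 = 1663 remainder 1
1663 ÷ 2 = 831 remainder 1
831 ÷ 2 = 415 remainder 1
415 ÷ 2 = 207 remainder 1
207 ÷ 2 = 103 remainder 1
103 ÷ 2 = 51 remainder 1
51 ÷ 2 = 25 remainder 1
25 ÷ 2 = 12 remainder 1
12 ÷ 2 = 6 remainder 0
6 ÷ 2 = 3 remainder 0
3 ÷ 2 = 1 remainder 1
1 ÷ 2 = 0 remainder 1
Reading remainders bottom to top: 11001111111100011100



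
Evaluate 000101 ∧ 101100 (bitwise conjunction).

AND: 1 only when both bits are 1
  000101
& 101100
--------
  000100
Decimal: 5 & 44 = 4



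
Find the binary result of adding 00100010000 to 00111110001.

Add column by column from the right: bit + bit + carry-in; write the sum mod 2, carry 1 when the sum is 2 or 3.
carry:  01111100000
        00100010000
+       00111110001
-------------------
       001100000001
(the carry out of the leftmost column, 0, becomes the leading bit)
Decimal check:
  00100010000 = 256 + 16 = 272
  00111110001 = 256 + 128 + 64 + 32 + 16 + 1 = 497
  272 + 497 = 769, and 001100000001 = 512 + 256 + 1 = 769 ✓



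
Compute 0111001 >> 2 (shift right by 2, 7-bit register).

Original: 0111001 (decimal 57)
Shift right by 2 positions
Drop the 2 low bits; fill with zeros on the left
Result: 0001110 (decimal 14)
Equivalent: 57 >> 2 = 57 ÷ 2^2 = 14



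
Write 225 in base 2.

Using repeated division by 2:
225 ÷ 2 = 112 remainder 1
112 ÷ 2 = 56 remainder 0
56 ÷ 2 = 28 remainder 0
28 ÷ 2 = 14 remainder 0
14 ÷ 2 = 7 remainder 0
7 ÷ 2 = 3 remainder 1
3 ÷ 2 = 1 remainder 1
1 ÷ 2 = 0 remainder 1
Reading remainders bottom to top: 11100001



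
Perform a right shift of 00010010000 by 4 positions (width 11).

Original: 00010010000 (decimal 144)
Shift right by 4 positions
Drop the 4 low bits; fill with zeros on the left
Result: 00000001001 (decimal 9)
Equivalent: 144 >> 4 = 144 ÷ 2^4 = 9



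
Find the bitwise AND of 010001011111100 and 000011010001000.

AND: 1 only when both bits are 1
  010001011111100
& 000011010001000
-----------------
  000001010001000
Decimal: 8956 & 1672 = 648



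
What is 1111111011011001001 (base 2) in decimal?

Sum of powers of 2 for each 1-bit:
2^0 + 2^3 + 2^6 + 2^7 + 2^9 + 2^10 + 2^12 + 2^13 + 2^14 + 2^15 + 2^16 + 2^17 + 2^18
= 1 + 8 + 64 + 128 + 512 + 1024 + 4096 + 8192 + 16384 + 32768 + 65536 + 131072 + 262144
= 521929



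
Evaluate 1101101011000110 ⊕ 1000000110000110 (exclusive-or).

XOR: 1 when bits differ
  1101101011000110
^ 1000000110000110
------------------
  0101101101000000
Decimal: 56006 ^ 33158 = 23360



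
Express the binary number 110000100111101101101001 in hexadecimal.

Group into 4-bit nibbles from right:
  1100 = C
  0010 = 2
  0111 = 7
  1011 = B
  0110 = 6
  1001 = 9
Result: C27B69



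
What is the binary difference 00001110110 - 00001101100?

Method 1 - Direct subtraction (column by column from the right: bit − bit − borrow-in; if negative, add 2 and borrow 1 from the next column):
borrow: 00000010000
        00001110110
-       00001101100
-------------------
        00000001010

Method 2 - Add two's complement:
Two's complement of 00001101100: invert → 11110010011, add 1 → 11110010100
  00001110110
+ 11110010100
-------------
 100000001010  (end carry out of the top bit = 1)
Discarding the end carry: 00000001010
Decimal check:
  00001110110 = 64 + 32 + 16 + 4 + 2 = 118
  00001101100 = 64 + 32 + 8 + 4 = 108
  118 - 108 = 10, and 00000001010 = 8 + 2 = 10 ✓



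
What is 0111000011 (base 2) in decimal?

Sum of powers of 2 for each 1-bit:
2^0 + 2^1 + 2^6 + 2^7 + 2^8
= 1 + 2 + 64 + 128 + 256
= 451



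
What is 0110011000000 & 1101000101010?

AND: 1 only when both bits are 1
  0110011000000
& 1101000101010
---------------
  0100000000000
Decimal: 3264 & 6698 = 2048



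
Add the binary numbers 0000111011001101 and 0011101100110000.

Add column by column from the right: bit + bit + carry-in; write the sum mod 2, carry 1 when the sum is 2 or 3.
carry:  0111110000000000
        0000111011001101
+       0011101100110000
------------------------
       00100100111111101
(the carry out of the leftmost column, 0, becomes the leading bit)
Decimal check:
  0000111011001101 = 2048 + 1024 + 512 + 128 + 64 + 8 + 4 + 1 = 3789
  0011101100110000 = 8192 + 4096 + 2048 + 512 + 256 + 32 + 16 = 15152
  3789 + 15152 = 18941, and 00100100111111101 = 16384 + 2048 + 256 + 128 + 64 + 32 + 16 + 8 + 4 + 1 = 18941 ✓



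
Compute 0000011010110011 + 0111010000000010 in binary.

Add column by column from the right: bit + bit + carry-in; write the sum mod 2, carry 1 when the sum is 2 or 3.
carry:  0000100000000100
        0000011010110011
+       0111010000000010
------------------------
       00111101010110101
(the carry out of the leftmost column, 0, becomes the leading bit)
Decimal check:
  0000011010110011 = 1024 + 512 + 128 + 32 + 16 + 2 + 1 = 1715
  0111010000000010 = 16384 + 8192 + 4096 + 1024 + 2 = 29698
  1715 + 29698 = 31413, and 00111101010110101 = 16384 + 8192 + 4096 + 2048 + 512 + 128 + 32 + 16 + 4 + 1 = 31413 ✓



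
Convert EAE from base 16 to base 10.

Expand by place value (powers of 16):
Digit values: E = 14, A = 10
EAE = 14 × 16^2 + 10 × 16^1 + 14 × 16^0
= 14 × 256 + 10 × 16 + 14 × 1
= 3584 + 160 + 14
= 3758



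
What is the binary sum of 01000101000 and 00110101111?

Add column by column from the right: bit + bit + carry-in; write the sum mod 2, carry 1 when the sum is 2 or 3.
carry:  00001010000
        01000101000
+       00110101111
-------------------
       001111010111
(the carry out of the leftmost column, 0, becomes the leading bit)
Decimal check:
  01000101000 = 512 + 32 + 8 = 552
  00110101111 = 256 + 128 + 32 + 8 + 4 + 2 + 1 = 431
  552 + 431 = 983, and 001111010111 = 512 + 256 + 128 + 64 + 16 + 4 + 2 + 1 = 983 ✓



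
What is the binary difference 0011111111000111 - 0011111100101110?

Method 1 - Direct subtraction (column by column from the right: bit − bit − borrow-in; if negative, add 2 and borrow 1 from the next column):
borrow: 0000000001110000
        0011111111000111
-       0011111100101110
------------------------
        0000000010011001

Method 2 - Add two's complement:
Two's complement of 0011111100101110: invert → 1100000011010001, add 1 → 1100000011010010
  0011111111000111
+ 1100000011010010
------------------
 10000000010011001  (end carry out of the top bit = 1)
Discarding the end carry: 0000000010011001
Decimal check:
  0011111111000111 = 8192 + 4096 + 2048 + 1024 + 512 + 256 + 128 + 64 + 4 + 2 + 1 = 16327
  0011111100101110 = 8192 + 4096 + 2048 + 1024 + 512 + 256 + 32 + 8 + 4 + 2 = 16174
  16327 - 16174 = 153, and 0000000010011001 = 128 + 16 + 8 + 1 = 153 ✓



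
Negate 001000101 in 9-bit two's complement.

Original: 001000101
Step 1 - Invert all bits: 110111010
Step 2 - Add 1: 110111011
Verification: 001000101 + 110111011 = 1000000000; discarding the end carry (carry out of the top bit) leaves the 9-bit value 000000000, as required for x + (-x)



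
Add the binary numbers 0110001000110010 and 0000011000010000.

Add column by column from the right: bit + bit + carry-in; write the sum mod 2, carry 1 when the sum is 2 or 3.
carry:  0000110001100000
        0110001000110010
+       0000011000010000
------------------------
       00110100001000010
(the carry out of the leftmost column, 0, becomes the leading bit)
Decimal check:
  0110001000110010 = 16384 + 8192 + 512 + 32 + 16 + 2 = 25138
  0000011000010000 = 1024 + 512 + 16 = 1552
  25138 + 1552 = 26690, and 00110100001000010 = 16384 + 8192 + 2048 + 64 + 2 = 26690 ✓



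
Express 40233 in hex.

Using repeated division by 16 (digits 10–15 are A–F):
40233 ÷ 16 = 2514 remainder 9
2514 ÷ 16 = 157 remainder 2
157 ÷ 16 = 9 remainder 13 (D)
9 ÷ 16 = 0 remainder 9
Reading remainders bottom to top: 9D29



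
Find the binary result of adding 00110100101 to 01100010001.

Add column by column from the right: bit + bit + carry-in; write the sum mod 2, carry 1 when the sum is 2 or 3.
carry:  11000000010
        00110100101
+       01100010001
-------------------
       010010110110
(the carry out of the leftmost column, 0, becomes the leading bit)
Decimal check:
  00110100101 = 256 + 128 + 32 + 4 + 1 = 421
  01100010001 = 512 + 256 + 16 + 1 = 785
  421 + 785 = 1206, and 010010110110 = 1024 + 128 + 32 + 16 + 4 + 2 = 1206 ✓



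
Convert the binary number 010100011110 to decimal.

Sum of powers of 2 for each 1-bit:
2^1 + 2^2 + 2^3 + 2^4 + 2^8 + 2^10
= 2 + 4 + 8 + 16 + 256 + 1024
= 1310



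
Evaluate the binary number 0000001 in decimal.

Sum of powers of 2 for each 1-bit:
2^0
= 1
= 1



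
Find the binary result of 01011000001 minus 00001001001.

Method 1 - Direct subtraction (column by column from the right: bit − bit − borrow-in; if negative, add 2 and borrow 1 from the next column):
borrow: 00011110000
        01011000001
-       00001001001
-------------------
        01001111000

Method 2 - Add two's complement:
Two's complement of 00001001001: invert → 11110110110, add 1 → 11110110111
  01011000001
+ 11110110111
-------------
 101001111000  (end carry out of the top bit = 1)
Discarding the end carry: 01001111000
Decimal check:
  01011000001 = 512 + 128 + 64 + 1 = 705
  00001001001 = 64 + 8 + 1 = 73
  705 - 73 = 632, and 01001111000 = 512 + 64 + 32 + 16 + 8 = 632 ✓



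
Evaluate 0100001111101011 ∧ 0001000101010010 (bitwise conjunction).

AND: 1 only when both bits are 1
  0100001111101011
& 0001000101010010
------------------
  0000000101000010
Decimal: 17387 & 4434 = 322



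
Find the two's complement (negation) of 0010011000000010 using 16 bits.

Original: 0010011000000010
Step 1 - Invert all bits: 1101100111111101
Step 2 - Add 1: 1101100111111110
Verification: 0010011000000010 + 1101100111111110 = 10000000000000000; discarding the end carry (carry out of the top bit) leaves the 16-bit value 0000000000000000, as required for x + (-x)



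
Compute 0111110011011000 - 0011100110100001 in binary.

Method 1 - Direct subtraction (column by column from the right: bit − bit − borrow-in; if negative, add 2 and borrow 1 from the next column):
borrow: 0000011001001110
        0111110011011000
-       0011100110100001
------------------------
        0100001100110111

Method 2 - Add two's complement:
Two's complement of 0011100110100001: invert → 1100011001011110, add 1 → 1100011001011111
  0111110011011000
+ 1100011001011111
------------------
 10100001100110111  (end carry out of the top bit = 1)
Discarding the end carry: 0100001100110111
Decimal check:
  0111110011011000 = 16384 + 8192 + 4096 + 2048 + 1024 + 128 + 64 + 16 + 8 = 31960
  0011100110100001 = 8192 + 4096 + 2048 + 256 + 128 + 32 + 1 = 14753
  31960 - 14753 = 17207, and 0100001100110111 = 16384 + 512 + 256 + 32 + 16 + 4 + 2 + 1 = 17207 ✓



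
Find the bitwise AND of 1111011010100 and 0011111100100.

AND: 1 only when both bits are 1
  1111011010100
& 0011111100100
---------------
  0011011000100
Decimal: 7892 & 2020 = 1732



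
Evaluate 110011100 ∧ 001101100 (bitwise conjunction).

AND: 1 only when both bits are 1
  110011100
& 001101100
-----------
  000001100
Decimal: 412 & 108 = 12



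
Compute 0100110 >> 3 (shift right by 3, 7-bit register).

Original: 0100110 (decimal 38)
Shift right by 3 positions
Drop the 3 low bits; fill with zeros on the left
Result: 0000100 (decimal 4)
Equivalent: 38 >> 3 = 38 ÷ 2^3 = 4



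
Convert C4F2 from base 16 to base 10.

Expand by place value (powers of 16):
Digit values: C = 12, F = 15
C4F2 = 12 × 16^3 + 4 × 16^2 + 15 × 16^1 + 2 × 16^0
= 12 × 4096 + 4 × 256 + 15 × 16 + 2 × 1
= 49152 + 1024 + 240 + 2
= 50418



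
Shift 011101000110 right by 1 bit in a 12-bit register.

Original: 011101000110 (decimal 1862)
Shift right by 1 position
Drop the 1 low bit; fill with zero on the left
Result: 001110100011 (decimal 931)
Equivalent: 1862 >> 1 = 1862 ÷ 2^1 = 931



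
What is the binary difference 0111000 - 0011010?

Method 1 - Direct subtraction (column by column from the right: bit − bit − borrow-in; if negative, add 2 and borrow 1 from the next column):
borrow: 0111100
        0111000
-       0011010
---------------
        0011110

Method 2 - Add two's complement:
Two's complement of 0011010: invert → 1100101, add 1 → 1100110
  0111000
+ 1100110
---------
 10011110  (end carry out of the top bit = 1)
Discarding the end carry: 0011110
Decimal check:
  0111000 = 32 + 16 + 8 = 56
  0011010 = 16 + 8 + 2 = 26
  56 - 26 = 30, and 0011110 = 16 + 8 + 4 + 2 = 30 ✓



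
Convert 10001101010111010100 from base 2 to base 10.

Sum of powers of 2 for each 1-bit:
2^2 + 2^4 + 2^6 + 2^7 + 2^8 + 2^10 + 2^12 + 2^14 + 2^15 + 2^19
= 4 + 16 + 64 + 128 + 256 + 1024 + 4096 + 16384 + 32768 + 524288
= 579028



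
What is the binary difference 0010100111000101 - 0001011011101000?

Method 1 - Direct subtraction (column by column from the right: bit − bit − borrow-in; if negative, add 2 and borrow 1 from the next column):
borrow: 0010110111110000
        0010100111000101
-       0001011011101000
------------------------
        0001001011011101

Method 2 - Add two's complement:
Two's complement of 0001011011101000: invert → 1110100100010111, add 1 → 1110100100011000
  0010100111000101
+ 1110100100011000
------------------
 10001001011011101  (end carry out of the top bit = 1)
Discarding the end carry: 0001001011011101
Decimal check:
  0010100111000101 = 8192 + 2048 + 256 + 128 + 64 + 4 + 1 = 10693
  0001011011101000 = 4096 + 1024 + 512 + 128 + 64 + 32 + 8 = 5864
  10693 - 5864 = 4829, and 0001001011011101 = 4096 + 512 + 128 + 64 + 16 + 8 + 4 + 1 = 4829 ✓



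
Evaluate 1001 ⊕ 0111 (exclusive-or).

XOR: 1 when bits differ
  1001
^ 0111
------
  1110
Decimal: 9 ^ 7 = 14



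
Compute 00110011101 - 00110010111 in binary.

Method 1 - Direct subtraction (column by column from the right: bit − bit − borrow-in; if negative, add 2 and borrow 1 from the next column):
borrow: 00000001100
        00110011101
-       00110010111
-------------------
        00000000110

Method 2 - Add two's complement:
Two's complement of 00110010111: invert → 11001101000, add 1 → 11001101001
  00110011101
+ 11001101001
-------------
 100000000110  (end carry out of the top bit = 1)
Discarding the end carry: 00000000110
Decimal check:
  00110011101 = 256 + 128 + 16 + 8 + 4 + 1 = 413
  00110010111 = 256 + 128 + 16 + 4 + 2 + 1 = 407
  413 - 407 = 6, and 00000000110 = 4 + 2 = 6 ✓



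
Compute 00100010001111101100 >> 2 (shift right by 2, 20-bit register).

Original: 00100010001111101100 (decimal 140268)
Shift right by 2 positions
Drop the 2 low bits; fill with zeros on the left
Result: 00001000100011111011 (decimal 35067)
Equivalent: 140268 >> 2 = 140268 ÷ 2^2 = 35067



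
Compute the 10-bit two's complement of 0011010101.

Original: 0011010101
Step 1 - Invert all bits: 1100101010
Step 2 - Add 1: 1100101011
Verification: 0011010101 + 1100101011 = 10000000000; discarding the end carry (carry out of the top bit) leaves the 10-bit value 0000000000, as required for x + (-x)



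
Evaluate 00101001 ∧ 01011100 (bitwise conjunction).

AND: 1 only when both bits are 1
  00101001
& 01011100
----------
  00001000
Decimal: 41 & 92 = 8



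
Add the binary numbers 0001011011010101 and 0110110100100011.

Add column by column from the right: bit + bit + carry-in; write the sum mod 2, carry 1 when the sum is 2 or 3.
carry:  1111100000001110
        0001011011010101
+       0110110100100011
------------------------
       01000001111111000
(the carry out of the leftmost column, 0, becomes the leading bit)
Decimal check:
  0001011011010101 = 4096 + 1024 + 512 + 128 + 64 + 16 + 4 + 1 = 5845
  0110110100100011 = 16384 + 8192 + 2048 + 1024 + 256 + 32 + 2 + 1 = 27939
  5845 + 27939 = 33784, and 01000001111111000 = 32768 + 512 + 256 + 128 + 64 + 32 + 16 + 8 = 33784 ✓



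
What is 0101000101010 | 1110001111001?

OR: 1 when either bit is 1
  0101000101010
| 1110001111001
---------------
  1111001111011
Decimal: 2602 | 7289 = 7803



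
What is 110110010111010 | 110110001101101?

OR: 1 when either bit is 1
  110110010111010
| 110110001101101
-----------------
  110110011111111
Decimal: 27834 | 27757 = 27903



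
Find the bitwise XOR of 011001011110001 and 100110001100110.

XOR: 1 when bits differ
  011001011110001
^ 100110001100110
-----------------
  111111010010111
Decimal: 13041 ^ 19558 = 32407



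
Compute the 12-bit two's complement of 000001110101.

Original: 000001110101
Step 1 - Invert all bits: 111110001010
Step 2 - Add 1: 111110001011
Verification: 000001110101 + 111110001011 = 1000000000000; discarding the end carry (carry out of the top bit) leaves the 12-bit value 000000000000, as required for x + (-x)



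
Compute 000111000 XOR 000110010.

XOR: 1 when bits differ
  000111000
^ 000110010
-----------
  000001010
Decimal: 56 ^ 50 = 10



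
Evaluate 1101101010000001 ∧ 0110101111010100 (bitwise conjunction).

AND: 1 only when both bits are 1
  1101101010000001
& 0110101111010100
------------------
  0100101010000000
Decimal: 55937 & 27604 = 19072



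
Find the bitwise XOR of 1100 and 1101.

XOR: 1 when bits differ
  1100
^ 1101
------
  0001
Decimal: 12 ^ 13 = 1



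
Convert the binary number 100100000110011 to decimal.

Sum of powers of 2 for each 1-bit:
2^0 + 2^1 + 2^4 + 2^5 + 2^11 + 2^14
= 1 + 2 + 16 + 32 + 2048 + 16384
= 18483



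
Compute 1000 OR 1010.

OR: 1 when either bit is 1
  1000
| 1010
------
  1010
Decimal: 8 | 10 = 10



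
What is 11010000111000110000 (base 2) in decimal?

Sum of powers of 2 for each 1-bit:
2^4 + 2^5 + 2^9 + 2^10 + 2^11 + 2^16 + 2^18 + 2^19
= 16 + 32 + 512 + 1024 + 2048 + 65536 + 262144 + 524288
= 855600



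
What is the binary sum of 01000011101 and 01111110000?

Add column by column from the right: bit + bit + carry-in; write the sum mod 2, carry 1 when the sum is 2 or 3.
carry:  11111100000
        01000011101
+       01111110000
-------------------
       011000001101
(the carry out of the leftmost column, 0, becomes the leading bit)
Decimal check:
  01000011101 = 512 + 16 + 8 + 4 + 1 = 541
  01111110000 = 512 + 256 + 128 + 64 + 32 + 16 = 1008
  541 + 1008 = 1549, and 011000001101 = 1024 + 512 + 8 + 4 + 1 = 1549 ✓



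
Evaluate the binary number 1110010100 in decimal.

Sum of powers of 2 for each 1-bit:
2^2 + 2^4 + 2^7 + 2^8 + 2^9
= 4 + 16 + 128 + 256 + 512
= 916



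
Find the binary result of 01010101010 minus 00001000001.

Method 1 - Direct subtraction (column by column from the right: bit − bit − borrow-in; if negative, add 2 and borrow 1 from the next column):
borrow: 00010000010
        01010101010
-       00001000001
-------------------
        01001101001

Method 2 - Add two's complement:
Two's complement of 00001000001: invert → 11110111110, add 1 → 11110111111
  01010101010
+ 11110111111
-------------
 101001101001  (end carry out of the top bit = 1)
Discarding the end carry: 01001101001
Decimal check:
  01010101010 = 512 + 128 + 32 + 8 + 2 = 682
  00001000001 = 64 + 1 = 65
  682 - 65 = 617, and 01001101001 = 512 + 64 + 32 + 8 + 1 = 617 ✓



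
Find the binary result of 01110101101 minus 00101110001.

Method 1 - Direct subtraction (column by column from the right: bit − bit − borrow-in; if negative, add 2 and borrow 1 from the next column):
borrow: 00011100000
        01110101101
-       00101110001
-------------------
        01000111100

Method 2 - Add two's complement:
Two's complement of 00101110001: invert → 11010001110, add 1 → 11010001111
  01110101101
+ 11010001111
-------------
 101000111100  (end carry out of the top bit = 1)
Discarding the end carry: 01000111100
Decimal check:
  01110101101 = 512 + 256 + 128 + 32 + 8 + 4 + 1 = 941
  00101110001 = 256 + 64 + 32 + 16 + 1 = 369
  941 - 369 = 572, and 01000111100 = 512 + 32 + 16 + 8 + 4 = 572 ✓



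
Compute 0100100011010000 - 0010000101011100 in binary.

Method 1 - Direct subtraction (column by column from the right: bit − bit − borrow-in; if negative, add 2 and borrow 1 from the next column):
borrow: 0100111011111000
        0100100011010000
-       0010000101011100
------------------------
        0010011101110100

Method 2 - Add two's complement:
Two's complement of 0010000101011100: invert → 1101111010100011, add 1 → 1101111010100100
  0100100011010000
+ 1101111010100100
------------------
 10010011101110100  (end carry out of the top bit = 1)
Discarding the end carry: 0010011101110100
Decimal check:
  0100100011010000 = 16384 + 2048 + 128 + 64 + 16 = 18640
  0010000101011100 = 8192 + 256 + 64 + 16 + 8 + 4 = 8540
  18640 - 8540 = 10100, and 0010011101110100 = 8192 + 1024 + 512 + 256 + 64 + 32 + 16 + 4 = 10100 ✓



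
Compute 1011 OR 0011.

OR: 1 when either bit is 1
  1011
| 0011
------
  1011
Decimal: 11 | 3 = 11



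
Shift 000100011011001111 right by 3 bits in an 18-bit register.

Original: 000100011011001111 (decimal 18127)
Shift right by 3 positions
Drop the 3 low bits; fill with zeros on the left
Result: 000000100011011001 (decimal 2265)
Equivalent: 18127 >> 3 = 18127 ÷ 2^3 = 2265



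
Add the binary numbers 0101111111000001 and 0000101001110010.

Add column by column from the right: bit + bit + carry-in; write the sum mod 2, carry 1 when the sum is 2 or 3.
carry:  0011111110000000
        0101111111000001
+       0000101001110010
------------------------
       00110101000110011
(the carry out of the leftmost column, 0, becomes the leading bit)
Decimal check:
  0101111111000001 = 16384 + 4096 + 2048 + 1024 + 512 + 256 + 128 + 64 + 1 = 24513
  0000101001110010 = 2048 + 512 + 64 + 32 + 16 + 2 = 2674
  24513 + 2674 = 27187, and 00110101000110011 = 16384 + 8192 + 2048 + 512 + 32 + 16 + 2 + 1 = 27187 ✓



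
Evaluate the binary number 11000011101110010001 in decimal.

Sum of powers of 2 for each 1-bit:
2^0 + 2^4 + 2^7 + 2^8 + 2^9 + 2^11 + 2^12 + 2^13 + 2^18 + 2^19
= 1 + 16 + 128 + 256 + 512 + 2048 + 4096 + 8192 + 262144 + 524288
= 801681



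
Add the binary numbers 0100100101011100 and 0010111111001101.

Add column by column from the right: bit + bit + carry-in; write the sum mod 2, carry 1 when the sum is 2 or 3.
carry:  0001111110111000
        0100100101011100
+       0010111111001101
------------------------
       00111100100101001
(the carry out of the leftmost column, 0, becomes the leading bit)
Decimal check:
  0100100101011100 = 16384 + 2048 + 256 + 64 + 16 + 8 + 4 = 18780
  0010111111001101 = 8192 + 2048 + 1024 + 512 + 256 + 128 + 64 + 8 + 4 + 1 = 12237
  18780 + 12237 = 31017, and 00111100100101001 = 16384 + 8192 + 4096 + 2048 + 256 + 32 + 8 + 1 = 31017 ✓



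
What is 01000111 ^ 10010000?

XOR: 1 when bits differ
  01000111
^ 10010000
----------
  11010111
Decimal: 71 ^ 144 = 215



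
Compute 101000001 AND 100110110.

AND: 1 only when both bits are 1
  101000001
& 100110110
-----------
  100000000
Decimal: 321 & 310 = 256



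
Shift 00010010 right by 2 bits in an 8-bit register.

Original: 00010010 (decimal 18)
Shift right by 2 positions
Drop the 2 low bits; fill with zeros on the left
Result: 00000100 (decimal 4)
Equivalent: 18 >> 2 = 18 ÷ 2^2 = 4



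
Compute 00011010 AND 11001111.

AND: 1 only when both bits are 1
  00011010
& 11001111
----------
  00001010
Decimal: 26 & 207 = 10



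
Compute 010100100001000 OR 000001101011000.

OR: 1 when either bit is 1
  010100100001000
| 000001101011000
-----------------
  010101101011000
Decimal: 10504 | 856 = 11096



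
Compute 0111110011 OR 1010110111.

OR: 1 when either bit is 1
  0111110011
| 1010110111
------------
  1111110111
Decimal: 499 | 695 = 1015



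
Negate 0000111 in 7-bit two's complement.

Original: 0000111
Step 1 - Invert all bits: 1111000
Step 2 - Add 1: 1111001
Verification: 0000111 + 1111001 = 10000000; discarding the end carry (carry out of the top bit) leaves the 7-bit value 0000000, as required for x + (-x)

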